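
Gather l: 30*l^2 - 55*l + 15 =30*l^2 - 55*l + 15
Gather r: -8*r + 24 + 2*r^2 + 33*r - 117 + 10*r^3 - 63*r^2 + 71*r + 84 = 10*r^3 - 61*r^2 + 96*r - 9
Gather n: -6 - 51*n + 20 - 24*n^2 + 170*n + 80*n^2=56*n^2 + 119*n + 14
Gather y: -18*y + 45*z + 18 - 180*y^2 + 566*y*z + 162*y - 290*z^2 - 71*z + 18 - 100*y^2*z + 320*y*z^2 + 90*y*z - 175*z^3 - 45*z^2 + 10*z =y^2*(-100*z - 180) + y*(320*z^2 + 656*z + 144) - 175*z^3 - 335*z^2 - 16*z + 36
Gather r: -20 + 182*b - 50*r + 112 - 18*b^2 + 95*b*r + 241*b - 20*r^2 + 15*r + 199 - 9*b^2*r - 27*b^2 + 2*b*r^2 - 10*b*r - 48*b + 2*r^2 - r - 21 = -45*b^2 + 375*b + r^2*(2*b - 18) + r*(-9*b^2 + 85*b - 36) + 270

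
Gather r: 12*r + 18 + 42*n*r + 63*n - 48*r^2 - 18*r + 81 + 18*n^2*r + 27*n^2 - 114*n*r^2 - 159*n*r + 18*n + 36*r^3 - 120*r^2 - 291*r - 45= 27*n^2 + 81*n + 36*r^3 + r^2*(-114*n - 168) + r*(18*n^2 - 117*n - 297) + 54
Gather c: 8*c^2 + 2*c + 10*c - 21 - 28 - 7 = 8*c^2 + 12*c - 56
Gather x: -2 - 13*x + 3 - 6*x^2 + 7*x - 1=-6*x^2 - 6*x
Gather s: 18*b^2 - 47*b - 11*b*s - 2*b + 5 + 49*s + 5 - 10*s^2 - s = 18*b^2 - 49*b - 10*s^2 + s*(48 - 11*b) + 10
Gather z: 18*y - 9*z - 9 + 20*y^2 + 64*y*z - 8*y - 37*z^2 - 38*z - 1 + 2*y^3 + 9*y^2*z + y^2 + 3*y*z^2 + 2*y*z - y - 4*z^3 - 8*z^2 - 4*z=2*y^3 + 21*y^2 + 9*y - 4*z^3 + z^2*(3*y - 45) + z*(9*y^2 + 66*y - 51) - 10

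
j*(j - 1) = j^2 - j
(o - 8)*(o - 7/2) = o^2 - 23*o/2 + 28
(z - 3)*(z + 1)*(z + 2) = z^3 - 7*z - 6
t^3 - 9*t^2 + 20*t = t*(t - 5)*(t - 4)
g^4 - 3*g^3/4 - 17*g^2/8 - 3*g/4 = g*(g - 2)*(g + 1/2)*(g + 3/4)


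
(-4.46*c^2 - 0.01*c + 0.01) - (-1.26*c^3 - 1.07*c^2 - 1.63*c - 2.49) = 1.26*c^3 - 3.39*c^2 + 1.62*c + 2.5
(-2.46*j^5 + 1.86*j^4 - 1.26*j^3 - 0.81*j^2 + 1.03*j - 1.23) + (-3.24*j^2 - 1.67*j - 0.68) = -2.46*j^5 + 1.86*j^4 - 1.26*j^3 - 4.05*j^2 - 0.64*j - 1.91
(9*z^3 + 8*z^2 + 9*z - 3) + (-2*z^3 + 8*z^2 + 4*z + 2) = 7*z^3 + 16*z^2 + 13*z - 1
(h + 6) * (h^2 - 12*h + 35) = h^3 - 6*h^2 - 37*h + 210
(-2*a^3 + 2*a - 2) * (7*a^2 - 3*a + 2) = -14*a^5 + 6*a^4 + 10*a^3 - 20*a^2 + 10*a - 4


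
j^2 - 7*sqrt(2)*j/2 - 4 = (j - 4*sqrt(2))*(j + sqrt(2)/2)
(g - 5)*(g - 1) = g^2 - 6*g + 5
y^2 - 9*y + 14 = (y - 7)*(y - 2)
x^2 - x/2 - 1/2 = (x - 1)*(x + 1/2)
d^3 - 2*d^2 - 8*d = d*(d - 4)*(d + 2)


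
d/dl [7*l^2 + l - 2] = 14*l + 1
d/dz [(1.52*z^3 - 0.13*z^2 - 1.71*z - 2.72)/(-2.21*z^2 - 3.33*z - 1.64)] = (-3.3592*z^4 - 10.1232*z^3 - 10.8246*z^2 - 11.596*z - 6.2532)/(4.8841*z^4 + 14.7186*z^3 + 18.3377*z^2 + 10.9224*z + 2.6896)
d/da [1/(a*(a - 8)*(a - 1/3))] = 3*(-9*a^2 + 50*a - 8)/(a^2*(9*a^4 - 150*a^3 + 673*a^2 - 400*a + 64))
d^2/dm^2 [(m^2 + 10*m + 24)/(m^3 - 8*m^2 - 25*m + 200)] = 2*(m^6 + 30*m^5 - 21*m^4 - 2246*m^3 - 4392*m^2 + 48000*m + 143400)/(m^9 - 24*m^8 + 117*m^7 + 1288*m^6 - 12525*m^5 - 6600*m^4 + 344375*m^3 - 585000*m^2 - 3000000*m + 8000000)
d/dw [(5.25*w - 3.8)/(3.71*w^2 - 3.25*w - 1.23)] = (-19.4775*w^2 + 28.196*w - 18.8075)/(13.7641*w^4 - 24.115*w^3 + 1.4359*w^2 + 7.995*w + 1.5129)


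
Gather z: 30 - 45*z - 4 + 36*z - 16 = 10 - 9*z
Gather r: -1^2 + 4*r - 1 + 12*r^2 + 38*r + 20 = 12*r^2 + 42*r + 18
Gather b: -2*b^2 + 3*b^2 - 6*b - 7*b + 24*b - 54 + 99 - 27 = b^2 + 11*b + 18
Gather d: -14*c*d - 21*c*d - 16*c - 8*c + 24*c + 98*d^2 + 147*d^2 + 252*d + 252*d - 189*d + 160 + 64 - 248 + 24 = 245*d^2 + d*(315 - 35*c)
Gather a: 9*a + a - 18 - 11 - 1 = 10*a - 30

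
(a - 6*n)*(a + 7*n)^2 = a^3 + 8*a^2*n - 35*a*n^2 - 294*n^3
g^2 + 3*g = g*(g + 3)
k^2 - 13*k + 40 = (k - 8)*(k - 5)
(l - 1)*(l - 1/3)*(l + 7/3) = l^3 + l^2 - 25*l/9 + 7/9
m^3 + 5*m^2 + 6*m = m*(m + 2)*(m + 3)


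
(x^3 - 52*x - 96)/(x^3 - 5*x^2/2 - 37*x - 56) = 2*(x + 6)/(2*x + 7)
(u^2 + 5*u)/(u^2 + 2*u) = (u + 5)/(u + 2)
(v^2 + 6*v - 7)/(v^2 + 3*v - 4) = (v + 7)/(v + 4)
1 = 1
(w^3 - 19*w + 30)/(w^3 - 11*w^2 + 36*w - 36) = (w + 5)/(w - 6)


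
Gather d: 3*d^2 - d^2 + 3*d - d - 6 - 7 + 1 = 2*d^2 + 2*d - 12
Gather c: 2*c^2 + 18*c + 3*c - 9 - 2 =2*c^2 + 21*c - 11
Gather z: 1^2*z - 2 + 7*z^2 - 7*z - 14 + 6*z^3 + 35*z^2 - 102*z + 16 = 6*z^3 + 42*z^2 - 108*z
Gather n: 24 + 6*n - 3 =6*n + 21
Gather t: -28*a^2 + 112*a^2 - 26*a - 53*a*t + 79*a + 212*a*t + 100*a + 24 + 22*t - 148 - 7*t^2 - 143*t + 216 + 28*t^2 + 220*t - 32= 84*a^2 + 153*a + 21*t^2 + t*(159*a + 99) + 60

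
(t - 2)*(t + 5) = t^2 + 3*t - 10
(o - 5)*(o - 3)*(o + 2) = o^3 - 6*o^2 - o + 30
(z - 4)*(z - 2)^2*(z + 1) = z^4 - 7*z^3 + 12*z^2 + 4*z - 16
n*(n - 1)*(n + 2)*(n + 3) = n^4 + 4*n^3 + n^2 - 6*n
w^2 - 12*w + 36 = (w - 6)^2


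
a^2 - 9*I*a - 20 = (a - 5*I)*(a - 4*I)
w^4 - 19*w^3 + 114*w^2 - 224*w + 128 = (w - 8)^2*(w - 2)*(w - 1)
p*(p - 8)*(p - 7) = p^3 - 15*p^2 + 56*p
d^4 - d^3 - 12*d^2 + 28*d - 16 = (d - 2)^2*(d - 1)*(d + 4)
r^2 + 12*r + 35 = (r + 5)*(r + 7)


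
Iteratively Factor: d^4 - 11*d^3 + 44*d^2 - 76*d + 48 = (d - 3)*(d^3 - 8*d^2 + 20*d - 16) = (d - 3)*(d - 2)*(d^2 - 6*d + 8) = (d - 3)*(d - 2)^2*(d - 4)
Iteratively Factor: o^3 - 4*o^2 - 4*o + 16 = (o - 2)*(o^2 - 2*o - 8) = (o - 4)*(o - 2)*(o + 2)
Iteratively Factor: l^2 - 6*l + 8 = (l - 2)*(l - 4)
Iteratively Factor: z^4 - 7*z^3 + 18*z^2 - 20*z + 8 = (z - 2)*(z^3 - 5*z^2 + 8*z - 4) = (z - 2)^2*(z^2 - 3*z + 2) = (z - 2)^2*(z - 1)*(z - 2)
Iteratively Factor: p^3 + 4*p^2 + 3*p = (p + 3)*(p^2 + p) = (p + 1)*(p + 3)*(p)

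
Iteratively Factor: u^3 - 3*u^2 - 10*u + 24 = (u - 4)*(u^2 + u - 6) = (u - 4)*(u - 2)*(u + 3)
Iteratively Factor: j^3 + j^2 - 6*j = (j)*(j^2 + j - 6) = j*(j + 3)*(j - 2)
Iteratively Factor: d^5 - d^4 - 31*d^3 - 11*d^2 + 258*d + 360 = (d - 5)*(d^4 + 4*d^3 - 11*d^2 - 66*d - 72) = (d - 5)*(d + 2)*(d^3 + 2*d^2 - 15*d - 36) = (d - 5)*(d + 2)*(d + 3)*(d^2 - d - 12) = (d - 5)*(d - 4)*(d + 2)*(d + 3)*(d + 3)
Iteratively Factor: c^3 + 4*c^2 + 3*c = (c + 1)*(c^2 + 3*c) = (c + 1)*(c + 3)*(c)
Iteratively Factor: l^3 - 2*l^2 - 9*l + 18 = (l + 3)*(l^2 - 5*l + 6) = (l - 2)*(l + 3)*(l - 3)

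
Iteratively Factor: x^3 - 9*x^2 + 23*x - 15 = (x - 5)*(x^2 - 4*x + 3) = (x - 5)*(x - 3)*(x - 1)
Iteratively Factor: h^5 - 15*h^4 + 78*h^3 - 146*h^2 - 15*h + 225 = (h - 5)*(h^4 - 10*h^3 + 28*h^2 - 6*h - 45) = (h - 5)^2*(h^3 - 5*h^2 + 3*h + 9) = (h - 5)^2*(h - 3)*(h^2 - 2*h - 3) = (h - 5)^2*(h - 3)*(h + 1)*(h - 3)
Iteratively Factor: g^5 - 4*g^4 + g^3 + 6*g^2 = (g)*(g^4 - 4*g^3 + g^2 + 6*g) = g*(g + 1)*(g^3 - 5*g^2 + 6*g) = g*(g - 3)*(g + 1)*(g^2 - 2*g) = g^2*(g - 3)*(g + 1)*(g - 2)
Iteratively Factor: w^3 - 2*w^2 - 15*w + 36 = (w + 4)*(w^2 - 6*w + 9) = (w - 3)*(w + 4)*(w - 3)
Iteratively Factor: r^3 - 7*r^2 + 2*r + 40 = (r - 5)*(r^2 - 2*r - 8) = (r - 5)*(r + 2)*(r - 4)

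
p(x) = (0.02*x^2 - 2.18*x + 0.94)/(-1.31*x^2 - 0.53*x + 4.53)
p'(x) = (0.04*x - 2.18)/(-1.31*x^2 - 0.53*x + 4.53) + (2.62*x + 0.53)*(0.02*x^2 - 2.18*x + 0.94)/(-1.31*x^2 - 0.53*x + 4.53)^2 = (-2.8664*x^2 + 2.644*x - 9.3772)/(1.7161*x^4 + 1.3886*x^3 - 11.5877*x^2 - 4.8018*x + 20.5209)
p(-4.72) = -0.53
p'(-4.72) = -0.17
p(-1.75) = 3.33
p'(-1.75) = -10.90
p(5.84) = 0.26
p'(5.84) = -0.05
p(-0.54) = 0.48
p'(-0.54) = -0.59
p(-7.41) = -0.29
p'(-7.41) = -0.05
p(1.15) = -0.70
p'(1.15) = -2.12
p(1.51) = -3.10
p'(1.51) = -21.61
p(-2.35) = -4.23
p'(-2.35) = -14.76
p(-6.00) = -0.37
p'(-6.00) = -0.08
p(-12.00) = -0.17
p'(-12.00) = -0.01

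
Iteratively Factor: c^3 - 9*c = (c + 3)*(c^2 - 3*c) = (c - 3)*(c + 3)*(c)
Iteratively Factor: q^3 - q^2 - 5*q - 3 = (q + 1)*(q^2 - 2*q - 3) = (q + 1)^2*(q - 3)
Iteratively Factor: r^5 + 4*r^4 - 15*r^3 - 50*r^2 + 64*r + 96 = (r + 1)*(r^4 + 3*r^3 - 18*r^2 - 32*r + 96) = (r + 1)*(r + 4)*(r^3 - r^2 - 14*r + 24) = (r + 1)*(r + 4)^2*(r^2 - 5*r + 6) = (r - 2)*(r + 1)*(r + 4)^2*(r - 3)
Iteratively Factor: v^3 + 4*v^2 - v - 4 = (v - 1)*(v^2 + 5*v + 4) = (v - 1)*(v + 1)*(v + 4)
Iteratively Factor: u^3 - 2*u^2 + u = (u - 1)*(u^2 - u) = (u - 1)^2*(u)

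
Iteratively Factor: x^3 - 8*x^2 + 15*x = (x - 5)*(x^2 - 3*x) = (x - 5)*(x - 3)*(x)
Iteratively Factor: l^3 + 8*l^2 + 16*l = (l + 4)*(l^2 + 4*l) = (l + 4)^2*(l)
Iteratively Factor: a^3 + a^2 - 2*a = (a)*(a^2 + a - 2) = a*(a + 2)*(a - 1)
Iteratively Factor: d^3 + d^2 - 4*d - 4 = (d + 1)*(d^2 - 4) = (d + 1)*(d + 2)*(d - 2)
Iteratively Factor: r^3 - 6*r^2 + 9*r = (r - 3)*(r^2 - 3*r) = r*(r - 3)*(r - 3)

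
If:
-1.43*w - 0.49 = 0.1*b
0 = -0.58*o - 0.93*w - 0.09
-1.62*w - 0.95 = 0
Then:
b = 3.49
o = 0.79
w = -0.59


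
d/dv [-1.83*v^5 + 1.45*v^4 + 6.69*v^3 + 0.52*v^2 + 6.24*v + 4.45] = -9.15*v^4 + 5.8*v^3 + 20.07*v^2 + 1.04*v + 6.24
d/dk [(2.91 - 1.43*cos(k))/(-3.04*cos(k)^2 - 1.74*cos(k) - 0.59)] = (4.3472*cos(k)^2 - 17.6928*cos(k) - 5.9071)*sin(k)/(9.2416*cos(k)^4 + 10.5792*cos(k)^3 + 6.6148*cos(k)^2 + 2.0532*cos(k) + 0.3481)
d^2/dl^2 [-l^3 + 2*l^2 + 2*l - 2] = 4 - 6*l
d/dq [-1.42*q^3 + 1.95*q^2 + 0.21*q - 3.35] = -4.26*q^2 + 3.9*q + 0.21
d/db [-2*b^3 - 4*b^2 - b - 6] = -6*b^2 - 8*b - 1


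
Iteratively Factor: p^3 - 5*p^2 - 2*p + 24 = (p + 2)*(p^2 - 7*p + 12) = (p - 4)*(p + 2)*(p - 3)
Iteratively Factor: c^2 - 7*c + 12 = (c - 3)*(c - 4)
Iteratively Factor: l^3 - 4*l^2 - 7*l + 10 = (l + 2)*(l^2 - 6*l + 5) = (l - 1)*(l + 2)*(l - 5)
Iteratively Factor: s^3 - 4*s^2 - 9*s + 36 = (s - 4)*(s^2 - 9) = (s - 4)*(s - 3)*(s + 3)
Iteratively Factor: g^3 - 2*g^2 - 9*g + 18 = (g - 3)*(g^2 + g - 6) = (g - 3)*(g - 2)*(g + 3)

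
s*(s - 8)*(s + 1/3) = s^3 - 23*s^2/3 - 8*s/3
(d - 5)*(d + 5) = d^2 - 25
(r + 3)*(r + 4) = r^2 + 7*r + 12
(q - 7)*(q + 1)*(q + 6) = q^3 - 43*q - 42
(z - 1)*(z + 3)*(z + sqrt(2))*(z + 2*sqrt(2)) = z^4 + 2*z^3 + 3*sqrt(2)*z^3 + z^2 + 6*sqrt(2)*z^2 - 9*sqrt(2)*z + 8*z - 12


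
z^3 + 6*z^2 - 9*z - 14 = (z - 2)*(z + 1)*(z + 7)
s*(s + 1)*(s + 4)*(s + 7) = s^4 + 12*s^3 + 39*s^2 + 28*s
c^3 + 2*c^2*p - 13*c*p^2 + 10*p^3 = (c - 2*p)*(c - p)*(c + 5*p)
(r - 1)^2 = r^2 - 2*r + 1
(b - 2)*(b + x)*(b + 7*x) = b^3 + 8*b^2*x - 2*b^2 + 7*b*x^2 - 16*b*x - 14*x^2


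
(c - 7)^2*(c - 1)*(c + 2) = c^4 - 13*c^3 + 33*c^2 + 77*c - 98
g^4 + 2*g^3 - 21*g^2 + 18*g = g*(g - 3)*(g - 1)*(g + 6)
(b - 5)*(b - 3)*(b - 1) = b^3 - 9*b^2 + 23*b - 15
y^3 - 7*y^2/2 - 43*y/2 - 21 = (y - 7)*(y + 3/2)*(y + 2)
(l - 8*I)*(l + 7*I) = l^2 - I*l + 56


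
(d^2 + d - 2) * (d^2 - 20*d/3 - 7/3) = d^4 - 17*d^3/3 - 11*d^2 + 11*d + 14/3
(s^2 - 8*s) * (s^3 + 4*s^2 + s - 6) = s^5 - 4*s^4 - 31*s^3 - 14*s^2 + 48*s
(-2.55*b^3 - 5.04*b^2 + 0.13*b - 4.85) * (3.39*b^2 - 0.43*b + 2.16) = -8.6445*b^5 - 15.9891*b^4 - 2.9001*b^3 - 27.3838*b^2 + 2.3663*b - 10.476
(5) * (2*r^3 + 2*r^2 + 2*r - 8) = 10*r^3 + 10*r^2 + 10*r - 40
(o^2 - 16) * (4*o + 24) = 4*o^3 + 24*o^2 - 64*o - 384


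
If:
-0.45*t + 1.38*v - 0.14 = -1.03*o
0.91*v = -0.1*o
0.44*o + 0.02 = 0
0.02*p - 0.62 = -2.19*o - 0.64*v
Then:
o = -0.05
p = 35.82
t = -0.40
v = 0.00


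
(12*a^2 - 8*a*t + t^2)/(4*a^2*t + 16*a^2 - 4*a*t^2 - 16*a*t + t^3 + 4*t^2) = (-6*a + t)/(-2*a*t - 8*a + t^2 + 4*t)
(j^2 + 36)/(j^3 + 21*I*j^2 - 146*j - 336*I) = (j - 6*I)/(j^2 + 15*I*j - 56)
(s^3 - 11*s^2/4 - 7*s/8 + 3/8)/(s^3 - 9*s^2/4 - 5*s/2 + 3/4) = (s + 1/2)/(s + 1)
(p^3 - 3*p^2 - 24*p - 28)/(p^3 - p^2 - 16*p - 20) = (p - 7)/(p - 5)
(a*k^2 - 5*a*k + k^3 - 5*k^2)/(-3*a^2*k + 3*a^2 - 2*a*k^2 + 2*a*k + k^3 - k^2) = k*(5 - k)/(3*a*k - 3*a - k^2 + k)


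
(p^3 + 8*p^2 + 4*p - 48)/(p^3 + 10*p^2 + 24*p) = (p - 2)/p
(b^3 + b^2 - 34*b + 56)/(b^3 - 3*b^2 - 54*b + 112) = (b - 4)/(b - 8)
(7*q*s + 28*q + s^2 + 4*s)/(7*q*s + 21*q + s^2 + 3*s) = (s + 4)/(s + 3)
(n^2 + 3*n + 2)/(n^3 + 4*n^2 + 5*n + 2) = 1/(n + 1)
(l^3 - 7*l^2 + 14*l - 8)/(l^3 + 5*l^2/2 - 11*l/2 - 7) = 2*(l^2 - 5*l + 4)/(2*l^2 + 9*l + 7)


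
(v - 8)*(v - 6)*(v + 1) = v^3 - 13*v^2 + 34*v + 48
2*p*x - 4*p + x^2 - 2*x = (2*p + x)*(x - 2)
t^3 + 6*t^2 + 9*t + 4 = (t + 1)^2*(t + 4)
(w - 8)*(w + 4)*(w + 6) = w^3 + 2*w^2 - 56*w - 192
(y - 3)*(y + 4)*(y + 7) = y^3 + 8*y^2 - 5*y - 84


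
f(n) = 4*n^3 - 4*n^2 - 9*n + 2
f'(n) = 12*n^2 - 8*n - 9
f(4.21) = 191.69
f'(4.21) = 170.01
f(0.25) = -0.44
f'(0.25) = -10.25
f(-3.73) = -227.66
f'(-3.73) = 187.79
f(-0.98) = 3.21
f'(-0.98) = 10.36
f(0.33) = -1.26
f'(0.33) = -10.33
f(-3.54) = -193.71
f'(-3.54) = 169.70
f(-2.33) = -49.34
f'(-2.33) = 74.79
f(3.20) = 63.31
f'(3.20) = 88.28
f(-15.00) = -14263.00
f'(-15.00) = 2811.00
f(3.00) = 47.00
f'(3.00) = 75.00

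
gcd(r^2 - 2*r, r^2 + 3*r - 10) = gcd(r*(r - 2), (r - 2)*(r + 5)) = r - 2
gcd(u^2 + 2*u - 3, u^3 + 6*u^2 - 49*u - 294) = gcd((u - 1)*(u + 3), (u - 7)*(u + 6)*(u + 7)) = 1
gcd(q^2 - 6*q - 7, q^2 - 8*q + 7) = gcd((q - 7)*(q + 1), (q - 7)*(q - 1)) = q - 7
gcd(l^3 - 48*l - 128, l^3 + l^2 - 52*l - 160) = l^2 - 4*l - 32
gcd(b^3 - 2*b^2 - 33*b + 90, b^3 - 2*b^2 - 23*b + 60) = b - 3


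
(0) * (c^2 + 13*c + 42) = 0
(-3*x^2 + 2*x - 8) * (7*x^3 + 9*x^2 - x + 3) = -21*x^5 - 13*x^4 - 35*x^3 - 83*x^2 + 14*x - 24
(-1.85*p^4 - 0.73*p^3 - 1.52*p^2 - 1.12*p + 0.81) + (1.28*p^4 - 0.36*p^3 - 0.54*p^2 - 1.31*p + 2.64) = -0.57*p^4 - 1.09*p^3 - 2.06*p^2 - 2.43*p + 3.45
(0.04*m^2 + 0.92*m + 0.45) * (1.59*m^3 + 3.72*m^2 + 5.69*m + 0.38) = 0.0636*m^5 + 1.6116*m^4 + 4.3655*m^3 + 6.924*m^2 + 2.9101*m + 0.171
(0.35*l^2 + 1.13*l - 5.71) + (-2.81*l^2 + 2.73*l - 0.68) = -2.46*l^2 + 3.86*l - 6.39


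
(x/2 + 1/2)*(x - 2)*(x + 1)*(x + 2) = x^4/2 + x^3 - 3*x^2/2 - 4*x - 2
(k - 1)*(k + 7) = k^2 + 6*k - 7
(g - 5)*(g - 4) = g^2 - 9*g + 20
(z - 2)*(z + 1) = z^2 - z - 2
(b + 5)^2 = b^2 + 10*b + 25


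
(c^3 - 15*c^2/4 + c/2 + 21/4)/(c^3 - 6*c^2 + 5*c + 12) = (c - 7/4)/(c - 4)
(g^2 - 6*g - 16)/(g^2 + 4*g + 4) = (g - 8)/(g + 2)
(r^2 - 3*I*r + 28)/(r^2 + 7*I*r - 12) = (r - 7*I)/(r + 3*I)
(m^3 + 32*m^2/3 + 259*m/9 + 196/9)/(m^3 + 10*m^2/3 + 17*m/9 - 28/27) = 3*(m + 7)/(3*m - 1)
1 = 1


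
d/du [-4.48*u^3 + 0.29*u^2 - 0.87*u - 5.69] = -13.44*u^2 + 0.58*u - 0.87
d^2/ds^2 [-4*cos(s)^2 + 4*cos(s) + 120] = -4*cos(s) + 8*cos(2*s)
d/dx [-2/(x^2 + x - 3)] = 2*(2*x + 1)/(x^2 + x - 3)^2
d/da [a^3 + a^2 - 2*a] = 3*a^2 + 2*a - 2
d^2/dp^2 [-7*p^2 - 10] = -14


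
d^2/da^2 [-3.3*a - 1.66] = 0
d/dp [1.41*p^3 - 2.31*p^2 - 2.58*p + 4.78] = 4.23*p^2 - 4.62*p - 2.58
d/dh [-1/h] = h^(-2)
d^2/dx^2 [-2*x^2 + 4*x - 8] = -4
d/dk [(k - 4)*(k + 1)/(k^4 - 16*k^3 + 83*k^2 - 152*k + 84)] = (-2*k^5 + 25*k^4 - 80*k^3 - 95*k^2 + 832*k - 860)/(k^8 - 32*k^7 + 422*k^6 - 2960*k^5 + 11921*k^4 - 27920*k^3 + 37048*k^2 - 25536*k + 7056)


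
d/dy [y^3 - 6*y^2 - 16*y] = 3*y^2 - 12*y - 16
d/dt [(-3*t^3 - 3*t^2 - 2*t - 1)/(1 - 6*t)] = (36*t^3 + 9*t^2 - 6*t - 8)/(36*t^2 - 12*t + 1)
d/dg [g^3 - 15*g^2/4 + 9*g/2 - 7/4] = 3*g^2 - 15*g/2 + 9/2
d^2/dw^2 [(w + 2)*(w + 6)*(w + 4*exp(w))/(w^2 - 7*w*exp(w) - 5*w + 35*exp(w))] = 11*(w^6*exp(w) + 7*w^5*exp(2*w) - 2*w^5*exp(w) - 42*w^4*exp(2*w) - 69*w^4*exp(w) - 49*w^3*exp(2*w) + 188*w^3*exp(w) + 14*w^3 + 980*w^2*exp(2*w) + 438*w^2*exp(w) - 2786*w*exp(2*w) - 960*w*exp(w) + 2744*exp(3*w) - 560*exp(2*w) + 600*exp(w))/(w^6 - 21*w^5*exp(w) - 15*w^5 + 147*w^4*exp(2*w) + 315*w^4*exp(w) + 75*w^4 - 343*w^3*exp(3*w) - 2205*w^3*exp(2*w) - 1575*w^3*exp(w) - 125*w^3 + 5145*w^2*exp(3*w) + 11025*w^2*exp(2*w) + 2625*w^2*exp(w) - 25725*w*exp(3*w) - 18375*w*exp(2*w) + 42875*exp(3*w))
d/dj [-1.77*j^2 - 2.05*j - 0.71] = -3.54*j - 2.05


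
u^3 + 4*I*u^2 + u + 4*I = (u - I)*(u + I)*(u + 4*I)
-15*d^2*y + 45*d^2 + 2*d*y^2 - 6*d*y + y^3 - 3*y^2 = (-3*d + y)*(5*d + y)*(y - 3)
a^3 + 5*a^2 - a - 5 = (a - 1)*(a + 1)*(a + 5)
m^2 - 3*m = m*(m - 3)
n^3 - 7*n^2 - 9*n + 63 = (n - 7)*(n - 3)*(n + 3)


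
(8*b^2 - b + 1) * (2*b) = 16*b^3 - 2*b^2 + 2*b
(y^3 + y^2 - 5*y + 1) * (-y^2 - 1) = -y^5 - y^4 + 4*y^3 - 2*y^2 + 5*y - 1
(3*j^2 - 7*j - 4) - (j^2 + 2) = 2*j^2 - 7*j - 6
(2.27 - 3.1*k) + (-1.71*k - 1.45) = 0.82 - 4.81*k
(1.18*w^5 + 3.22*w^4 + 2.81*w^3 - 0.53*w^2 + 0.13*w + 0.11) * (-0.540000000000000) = -0.6372*w^5 - 1.7388*w^4 - 1.5174*w^3 + 0.2862*w^2 - 0.0702*w - 0.0594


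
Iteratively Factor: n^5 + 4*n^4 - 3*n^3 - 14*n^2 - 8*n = (n + 1)*(n^4 + 3*n^3 - 6*n^2 - 8*n) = (n - 2)*(n + 1)*(n^3 + 5*n^2 + 4*n) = (n - 2)*(n + 1)*(n + 4)*(n^2 + n) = n*(n - 2)*(n + 1)*(n + 4)*(n + 1)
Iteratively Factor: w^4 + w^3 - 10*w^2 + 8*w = (w - 1)*(w^3 + 2*w^2 - 8*w) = (w - 1)*(w + 4)*(w^2 - 2*w) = (w - 2)*(w - 1)*(w + 4)*(w)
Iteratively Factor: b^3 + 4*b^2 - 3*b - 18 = (b + 3)*(b^2 + b - 6) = (b - 2)*(b + 3)*(b + 3)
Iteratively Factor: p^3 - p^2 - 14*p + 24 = (p - 2)*(p^2 + p - 12) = (p - 3)*(p - 2)*(p + 4)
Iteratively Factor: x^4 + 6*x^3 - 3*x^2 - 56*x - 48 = (x + 1)*(x^3 + 5*x^2 - 8*x - 48) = (x + 1)*(x + 4)*(x^2 + x - 12) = (x - 3)*(x + 1)*(x + 4)*(x + 4)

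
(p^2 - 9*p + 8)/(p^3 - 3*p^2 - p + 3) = (p - 8)/(p^2 - 2*p - 3)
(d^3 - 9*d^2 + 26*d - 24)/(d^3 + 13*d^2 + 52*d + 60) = (d^3 - 9*d^2 + 26*d - 24)/(d^3 + 13*d^2 + 52*d + 60)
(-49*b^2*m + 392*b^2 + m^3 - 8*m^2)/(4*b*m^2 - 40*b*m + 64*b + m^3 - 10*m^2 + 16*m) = (-49*b^2 + m^2)/(4*b*m - 8*b + m^2 - 2*m)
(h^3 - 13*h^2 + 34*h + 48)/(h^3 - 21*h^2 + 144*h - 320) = (h^2 - 5*h - 6)/(h^2 - 13*h + 40)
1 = 1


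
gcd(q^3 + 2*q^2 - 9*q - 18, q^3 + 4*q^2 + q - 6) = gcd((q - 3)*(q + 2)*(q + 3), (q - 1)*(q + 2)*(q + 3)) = q^2 + 5*q + 6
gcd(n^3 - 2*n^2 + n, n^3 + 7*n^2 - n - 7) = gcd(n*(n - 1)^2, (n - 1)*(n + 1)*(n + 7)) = n - 1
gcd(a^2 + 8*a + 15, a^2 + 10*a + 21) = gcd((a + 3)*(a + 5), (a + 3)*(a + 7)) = a + 3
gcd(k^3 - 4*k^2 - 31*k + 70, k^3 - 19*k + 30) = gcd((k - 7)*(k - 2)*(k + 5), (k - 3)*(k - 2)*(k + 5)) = k^2 + 3*k - 10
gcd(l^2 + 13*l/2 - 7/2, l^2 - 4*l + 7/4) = l - 1/2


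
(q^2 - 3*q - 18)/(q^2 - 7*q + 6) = (q + 3)/(q - 1)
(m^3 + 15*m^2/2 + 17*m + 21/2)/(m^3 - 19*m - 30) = (2*m^2 + 9*m + 7)/(2*(m^2 - 3*m - 10))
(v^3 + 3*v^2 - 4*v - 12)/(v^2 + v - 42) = (v^3 + 3*v^2 - 4*v - 12)/(v^2 + v - 42)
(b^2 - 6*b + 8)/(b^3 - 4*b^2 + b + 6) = (b - 4)/(b^2 - 2*b - 3)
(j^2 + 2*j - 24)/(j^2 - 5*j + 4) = (j + 6)/(j - 1)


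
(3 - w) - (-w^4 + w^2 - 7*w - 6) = w^4 - w^2 + 6*w + 9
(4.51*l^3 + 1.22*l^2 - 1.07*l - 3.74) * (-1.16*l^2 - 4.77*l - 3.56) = -5.2316*l^5 - 22.9279*l^4 - 20.6338*l^3 + 5.0991*l^2 + 21.649*l + 13.3144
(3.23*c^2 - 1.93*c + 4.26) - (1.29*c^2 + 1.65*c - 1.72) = 1.94*c^2 - 3.58*c + 5.98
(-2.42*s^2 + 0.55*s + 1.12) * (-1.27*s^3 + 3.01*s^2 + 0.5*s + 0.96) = 3.0734*s^5 - 7.9827*s^4 - 0.9769*s^3 + 1.323*s^2 + 1.088*s + 1.0752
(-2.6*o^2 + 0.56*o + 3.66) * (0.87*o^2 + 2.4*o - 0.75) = -2.262*o^4 - 5.7528*o^3 + 6.4782*o^2 + 8.364*o - 2.745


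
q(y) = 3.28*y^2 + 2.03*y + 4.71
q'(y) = 6.56*y + 2.03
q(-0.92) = 5.62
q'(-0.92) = -4.01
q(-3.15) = 30.86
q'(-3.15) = -18.63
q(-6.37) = 124.87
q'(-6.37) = -39.76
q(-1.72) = 10.92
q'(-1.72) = -9.25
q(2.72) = 34.50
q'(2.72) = 19.87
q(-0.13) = 4.50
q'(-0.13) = 1.18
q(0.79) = 8.36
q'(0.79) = 7.21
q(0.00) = 4.71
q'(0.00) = 2.03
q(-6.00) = 110.61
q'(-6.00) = -37.33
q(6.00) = 134.97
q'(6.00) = 41.39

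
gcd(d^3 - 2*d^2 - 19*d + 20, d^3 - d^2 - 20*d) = d^2 - d - 20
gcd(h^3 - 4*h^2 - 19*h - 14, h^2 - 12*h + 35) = h - 7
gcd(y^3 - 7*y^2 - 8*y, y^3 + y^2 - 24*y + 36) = 1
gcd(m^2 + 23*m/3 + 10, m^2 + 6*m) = m + 6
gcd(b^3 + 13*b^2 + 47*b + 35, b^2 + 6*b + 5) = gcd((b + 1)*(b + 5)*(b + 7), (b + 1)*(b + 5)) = b^2 + 6*b + 5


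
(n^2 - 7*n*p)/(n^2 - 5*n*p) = (n - 7*p)/(n - 5*p)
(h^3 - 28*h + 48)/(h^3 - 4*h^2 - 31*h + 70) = (h^2 + 2*h - 24)/(h^2 - 2*h - 35)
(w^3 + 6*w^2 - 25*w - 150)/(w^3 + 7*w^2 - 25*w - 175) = (w + 6)/(w + 7)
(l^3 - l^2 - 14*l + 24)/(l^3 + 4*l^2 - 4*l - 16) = (l - 3)/(l + 2)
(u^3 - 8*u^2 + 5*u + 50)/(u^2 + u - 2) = (u^2 - 10*u + 25)/(u - 1)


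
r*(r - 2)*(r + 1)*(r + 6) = r^4 + 5*r^3 - 8*r^2 - 12*r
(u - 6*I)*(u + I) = u^2 - 5*I*u + 6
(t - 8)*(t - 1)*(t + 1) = t^3 - 8*t^2 - t + 8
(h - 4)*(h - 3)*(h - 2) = h^3 - 9*h^2 + 26*h - 24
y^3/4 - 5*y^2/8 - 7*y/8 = y*(y/4 + 1/4)*(y - 7/2)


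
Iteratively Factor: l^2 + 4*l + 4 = (l + 2)*(l + 2)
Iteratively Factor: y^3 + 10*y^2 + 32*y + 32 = (y + 2)*(y^2 + 8*y + 16) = (y + 2)*(y + 4)*(y + 4)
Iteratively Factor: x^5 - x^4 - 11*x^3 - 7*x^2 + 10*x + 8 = (x + 1)*(x^4 - 2*x^3 - 9*x^2 + 2*x + 8) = (x + 1)^2*(x^3 - 3*x^2 - 6*x + 8) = (x - 1)*(x + 1)^2*(x^2 - 2*x - 8) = (x - 4)*(x - 1)*(x + 1)^2*(x + 2)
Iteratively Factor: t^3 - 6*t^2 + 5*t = (t - 1)*(t^2 - 5*t) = (t - 5)*(t - 1)*(t)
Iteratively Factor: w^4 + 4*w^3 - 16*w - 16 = (w - 2)*(w^3 + 6*w^2 + 12*w + 8) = (w - 2)*(w + 2)*(w^2 + 4*w + 4) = (w - 2)*(w + 2)^2*(w + 2)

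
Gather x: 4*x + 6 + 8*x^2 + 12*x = 8*x^2 + 16*x + 6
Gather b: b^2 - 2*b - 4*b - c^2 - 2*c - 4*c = b^2 - 6*b - c^2 - 6*c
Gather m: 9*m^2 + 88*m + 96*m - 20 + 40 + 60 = 9*m^2 + 184*m + 80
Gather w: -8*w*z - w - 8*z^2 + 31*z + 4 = w*(-8*z - 1) - 8*z^2 + 31*z + 4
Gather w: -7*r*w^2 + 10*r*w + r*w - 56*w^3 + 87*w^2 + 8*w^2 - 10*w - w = -56*w^3 + w^2*(95 - 7*r) + w*(11*r - 11)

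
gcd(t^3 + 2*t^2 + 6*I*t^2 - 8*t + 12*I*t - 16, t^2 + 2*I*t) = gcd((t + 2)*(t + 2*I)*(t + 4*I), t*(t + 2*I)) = t + 2*I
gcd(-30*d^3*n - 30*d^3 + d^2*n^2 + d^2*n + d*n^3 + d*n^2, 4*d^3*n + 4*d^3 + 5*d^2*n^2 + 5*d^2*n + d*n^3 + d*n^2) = d*n + d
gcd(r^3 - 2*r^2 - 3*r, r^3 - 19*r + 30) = r - 3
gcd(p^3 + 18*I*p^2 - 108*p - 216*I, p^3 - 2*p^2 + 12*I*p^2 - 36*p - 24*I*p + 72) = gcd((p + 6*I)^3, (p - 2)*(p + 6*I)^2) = p^2 + 12*I*p - 36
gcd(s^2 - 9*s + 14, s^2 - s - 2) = s - 2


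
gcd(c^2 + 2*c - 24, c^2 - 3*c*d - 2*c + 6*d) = 1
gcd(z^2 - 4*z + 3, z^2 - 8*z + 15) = z - 3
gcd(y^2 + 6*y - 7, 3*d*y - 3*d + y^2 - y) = y - 1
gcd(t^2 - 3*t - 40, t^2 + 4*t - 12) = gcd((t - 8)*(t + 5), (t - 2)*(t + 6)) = 1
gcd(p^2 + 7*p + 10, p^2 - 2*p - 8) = p + 2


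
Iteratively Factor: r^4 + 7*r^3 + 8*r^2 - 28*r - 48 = (r + 4)*(r^3 + 3*r^2 - 4*r - 12) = (r - 2)*(r + 4)*(r^2 + 5*r + 6) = (r - 2)*(r + 3)*(r + 4)*(r + 2)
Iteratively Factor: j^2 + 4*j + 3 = (j + 3)*(j + 1)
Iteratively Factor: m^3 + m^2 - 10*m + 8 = (m + 4)*(m^2 - 3*m + 2) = (m - 2)*(m + 4)*(m - 1)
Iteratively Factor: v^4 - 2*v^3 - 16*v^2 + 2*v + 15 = (v - 5)*(v^3 + 3*v^2 - v - 3) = (v - 5)*(v + 1)*(v^2 + 2*v - 3) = (v - 5)*(v + 1)*(v + 3)*(v - 1)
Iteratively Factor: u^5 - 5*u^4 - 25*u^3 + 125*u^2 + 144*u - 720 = (u - 4)*(u^4 - u^3 - 29*u^2 + 9*u + 180) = (u - 4)*(u - 3)*(u^3 + 2*u^2 - 23*u - 60) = (u - 4)*(u - 3)*(u + 4)*(u^2 - 2*u - 15) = (u - 5)*(u - 4)*(u - 3)*(u + 4)*(u + 3)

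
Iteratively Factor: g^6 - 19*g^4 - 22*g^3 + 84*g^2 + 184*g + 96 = (g - 3)*(g^5 + 3*g^4 - 10*g^3 - 52*g^2 - 72*g - 32) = (g - 4)*(g - 3)*(g^4 + 7*g^3 + 18*g^2 + 20*g + 8) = (g - 4)*(g - 3)*(g + 2)*(g^3 + 5*g^2 + 8*g + 4) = (g - 4)*(g - 3)*(g + 2)^2*(g^2 + 3*g + 2) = (g - 4)*(g - 3)*(g + 1)*(g + 2)^2*(g + 2)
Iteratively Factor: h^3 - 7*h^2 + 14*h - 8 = (h - 2)*(h^2 - 5*h + 4) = (h - 4)*(h - 2)*(h - 1)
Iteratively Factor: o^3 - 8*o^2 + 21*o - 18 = (o - 3)*(o^2 - 5*o + 6) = (o - 3)^2*(o - 2)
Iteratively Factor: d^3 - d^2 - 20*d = (d + 4)*(d^2 - 5*d) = (d - 5)*(d + 4)*(d)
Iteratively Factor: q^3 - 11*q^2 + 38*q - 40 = (q - 4)*(q^2 - 7*q + 10) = (q - 5)*(q - 4)*(q - 2)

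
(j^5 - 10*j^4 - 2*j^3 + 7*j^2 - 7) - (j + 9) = j^5 - 10*j^4 - 2*j^3 + 7*j^2 - j - 16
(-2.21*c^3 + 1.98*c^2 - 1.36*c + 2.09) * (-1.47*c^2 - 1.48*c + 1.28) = 3.2487*c^5 + 0.3602*c^4 - 3.76*c^3 + 1.4749*c^2 - 4.834*c + 2.6752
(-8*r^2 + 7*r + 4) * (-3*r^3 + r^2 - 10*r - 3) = 24*r^5 - 29*r^4 + 75*r^3 - 42*r^2 - 61*r - 12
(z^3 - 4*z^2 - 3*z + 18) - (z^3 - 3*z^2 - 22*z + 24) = -z^2 + 19*z - 6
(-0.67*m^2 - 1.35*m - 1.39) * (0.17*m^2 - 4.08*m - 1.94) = -0.1139*m^4 + 2.5041*m^3 + 6.5715*m^2 + 8.2902*m + 2.6966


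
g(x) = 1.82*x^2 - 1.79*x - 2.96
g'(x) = 3.64*x - 1.79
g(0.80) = -3.23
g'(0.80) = 1.12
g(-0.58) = -1.31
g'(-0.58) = -3.90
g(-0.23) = -2.45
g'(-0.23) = -2.63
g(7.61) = 88.82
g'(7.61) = 25.91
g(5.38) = 40.09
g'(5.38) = 17.79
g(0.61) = -3.37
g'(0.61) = 0.43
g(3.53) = 13.40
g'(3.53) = 11.06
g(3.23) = 10.25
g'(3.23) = 9.97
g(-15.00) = 433.39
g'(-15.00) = -56.39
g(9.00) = 128.35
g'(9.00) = 30.97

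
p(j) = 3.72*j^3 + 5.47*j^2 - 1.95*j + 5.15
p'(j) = 11.16*j^2 + 10.94*j - 1.95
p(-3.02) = -41.53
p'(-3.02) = 66.79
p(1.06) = 13.66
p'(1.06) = 22.19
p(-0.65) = 7.71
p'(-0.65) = -4.35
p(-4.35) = -189.07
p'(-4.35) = 161.64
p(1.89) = 46.12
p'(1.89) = 58.59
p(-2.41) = -10.45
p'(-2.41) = 36.50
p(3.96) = 314.22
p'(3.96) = 216.38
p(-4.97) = -306.72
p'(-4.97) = 219.34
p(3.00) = 148.97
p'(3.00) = 131.31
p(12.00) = 7197.59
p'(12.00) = 1736.37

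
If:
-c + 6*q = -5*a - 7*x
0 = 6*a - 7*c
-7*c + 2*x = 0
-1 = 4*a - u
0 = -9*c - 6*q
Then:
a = 0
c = 0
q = 0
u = 1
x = 0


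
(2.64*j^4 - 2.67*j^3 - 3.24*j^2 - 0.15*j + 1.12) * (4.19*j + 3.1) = 11.0616*j^5 - 3.0033*j^4 - 21.8526*j^3 - 10.6725*j^2 + 4.2278*j + 3.472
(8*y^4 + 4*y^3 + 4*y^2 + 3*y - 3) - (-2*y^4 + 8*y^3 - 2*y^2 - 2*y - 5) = 10*y^4 - 4*y^3 + 6*y^2 + 5*y + 2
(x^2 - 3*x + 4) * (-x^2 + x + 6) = -x^4 + 4*x^3 - x^2 - 14*x + 24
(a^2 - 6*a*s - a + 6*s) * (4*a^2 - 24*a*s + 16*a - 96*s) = 4*a^4 - 48*a^3*s + 12*a^3 + 144*a^2*s^2 - 144*a^2*s - 16*a^2 + 432*a*s^2 + 192*a*s - 576*s^2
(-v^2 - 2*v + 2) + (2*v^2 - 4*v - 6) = v^2 - 6*v - 4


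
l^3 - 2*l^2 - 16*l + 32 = (l - 4)*(l - 2)*(l + 4)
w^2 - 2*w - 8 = (w - 4)*(w + 2)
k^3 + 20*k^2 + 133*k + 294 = (k + 6)*(k + 7)^2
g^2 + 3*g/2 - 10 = (g - 5/2)*(g + 4)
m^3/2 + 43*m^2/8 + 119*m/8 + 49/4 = (m/2 + 1)*(m + 7/4)*(m + 7)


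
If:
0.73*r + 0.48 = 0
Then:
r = -0.66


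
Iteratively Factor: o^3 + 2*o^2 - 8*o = (o + 4)*(o^2 - 2*o) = (o - 2)*(o + 4)*(o)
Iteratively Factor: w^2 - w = (w)*(w - 1)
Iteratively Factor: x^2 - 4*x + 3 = (x - 3)*(x - 1)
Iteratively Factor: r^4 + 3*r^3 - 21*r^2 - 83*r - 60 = (r + 1)*(r^3 + 2*r^2 - 23*r - 60) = (r + 1)*(r + 3)*(r^2 - r - 20) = (r + 1)*(r + 3)*(r + 4)*(r - 5)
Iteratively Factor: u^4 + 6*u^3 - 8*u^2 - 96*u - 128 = (u + 4)*(u^3 + 2*u^2 - 16*u - 32) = (u - 4)*(u + 4)*(u^2 + 6*u + 8) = (u - 4)*(u + 4)^2*(u + 2)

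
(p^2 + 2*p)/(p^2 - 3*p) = (p + 2)/(p - 3)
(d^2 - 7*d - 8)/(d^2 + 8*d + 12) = (d^2 - 7*d - 8)/(d^2 + 8*d + 12)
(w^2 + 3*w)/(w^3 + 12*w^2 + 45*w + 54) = w/(w^2 + 9*w + 18)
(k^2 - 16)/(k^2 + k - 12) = (k - 4)/(k - 3)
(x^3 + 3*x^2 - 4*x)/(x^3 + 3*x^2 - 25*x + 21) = x*(x + 4)/(x^2 + 4*x - 21)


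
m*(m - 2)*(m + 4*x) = m^3 + 4*m^2*x - 2*m^2 - 8*m*x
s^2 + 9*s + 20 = (s + 4)*(s + 5)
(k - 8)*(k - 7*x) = k^2 - 7*k*x - 8*k + 56*x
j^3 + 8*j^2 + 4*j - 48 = (j - 2)*(j + 4)*(j + 6)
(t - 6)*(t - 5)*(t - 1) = t^3 - 12*t^2 + 41*t - 30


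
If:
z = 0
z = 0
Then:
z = 0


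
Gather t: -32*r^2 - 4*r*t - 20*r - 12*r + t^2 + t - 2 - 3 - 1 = -32*r^2 - 32*r + t^2 + t*(1 - 4*r) - 6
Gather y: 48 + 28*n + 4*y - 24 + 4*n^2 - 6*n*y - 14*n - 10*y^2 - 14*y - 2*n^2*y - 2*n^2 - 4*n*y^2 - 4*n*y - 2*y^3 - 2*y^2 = 2*n^2 + 14*n - 2*y^3 + y^2*(-4*n - 12) + y*(-2*n^2 - 10*n - 10) + 24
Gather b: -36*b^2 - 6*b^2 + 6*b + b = -42*b^2 + 7*b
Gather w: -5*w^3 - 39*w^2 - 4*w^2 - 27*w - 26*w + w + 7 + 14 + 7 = -5*w^3 - 43*w^2 - 52*w + 28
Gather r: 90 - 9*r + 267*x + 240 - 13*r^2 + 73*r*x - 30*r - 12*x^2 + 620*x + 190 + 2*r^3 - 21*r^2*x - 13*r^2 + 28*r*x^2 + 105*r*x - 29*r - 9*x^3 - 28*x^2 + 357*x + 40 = 2*r^3 + r^2*(-21*x - 26) + r*(28*x^2 + 178*x - 68) - 9*x^3 - 40*x^2 + 1244*x + 560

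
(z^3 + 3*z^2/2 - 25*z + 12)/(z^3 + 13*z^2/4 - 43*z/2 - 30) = 2*(2*z - 1)/(4*z + 5)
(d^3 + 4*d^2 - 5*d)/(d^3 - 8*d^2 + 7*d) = (d + 5)/(d - 7)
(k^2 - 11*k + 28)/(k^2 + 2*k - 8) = (k^2 - 11*k + 28)/(k^2 + 2*k - 8)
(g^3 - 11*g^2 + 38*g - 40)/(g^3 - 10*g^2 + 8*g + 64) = (g^2 - 7*g + 10)/(g^2 - 6*g - 16)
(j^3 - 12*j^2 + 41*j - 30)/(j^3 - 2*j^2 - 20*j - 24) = (j^2 - 6*j + 5)/(j^2 + 4*j + 4)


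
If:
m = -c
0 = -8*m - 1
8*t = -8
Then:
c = 1/8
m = -1/8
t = -1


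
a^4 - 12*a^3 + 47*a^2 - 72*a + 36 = (a - 6)*(a - 3)*(a - 2)*(a - 1)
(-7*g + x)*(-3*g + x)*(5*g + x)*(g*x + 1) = 105*g^4*x - 29*g^3*x^2 + 105*g^3 - 5*g^2*x^3 - 29*g^2*x + g*x^4 - 5*g*x^2 + x^3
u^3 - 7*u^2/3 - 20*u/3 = u*(u - 4)*(u + 5/3)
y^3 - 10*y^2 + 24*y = y*(y - 6)*(y - 4)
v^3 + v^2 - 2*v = v*(v - 1)*(v + 2)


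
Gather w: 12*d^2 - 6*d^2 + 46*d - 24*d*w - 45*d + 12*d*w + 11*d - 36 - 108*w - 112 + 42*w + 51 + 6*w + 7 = 6*d^2 + 12*d + w*(-12*d - 60) - 90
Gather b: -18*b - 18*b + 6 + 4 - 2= 8 - 36*b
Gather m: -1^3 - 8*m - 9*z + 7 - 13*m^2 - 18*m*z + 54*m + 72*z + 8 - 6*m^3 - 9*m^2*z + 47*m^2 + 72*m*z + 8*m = -6*m^3 + m^2*(34 - 9*z) + m*(54*z + 54) + 63*z + 14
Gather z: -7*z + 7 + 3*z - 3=4 - 4*z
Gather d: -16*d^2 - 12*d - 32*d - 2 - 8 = -16*d^2 - 44*d - 10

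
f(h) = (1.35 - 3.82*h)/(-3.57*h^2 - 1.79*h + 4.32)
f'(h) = (1.35 - 3.82*h)*(7.14*h + 1.79)/(-3.57*h^2 - 1.79*h + 4.32)^2 - 3.82/(-3.57*h^2 - 1.79*h + 4.32)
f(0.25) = 0.11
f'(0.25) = -0.94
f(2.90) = 0.31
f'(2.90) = -0.11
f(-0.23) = 0.49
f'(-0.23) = -0.82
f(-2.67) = -0.71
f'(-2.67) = -0.51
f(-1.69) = -2.74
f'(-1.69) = -8.53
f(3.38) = 0.27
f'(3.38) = -0.08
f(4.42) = 0.21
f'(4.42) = -0.04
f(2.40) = 0.38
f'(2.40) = -0.16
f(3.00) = 0.30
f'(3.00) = -0.10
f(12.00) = 0.08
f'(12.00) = -0.01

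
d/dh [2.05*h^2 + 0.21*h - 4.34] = 4.1*h + 0.21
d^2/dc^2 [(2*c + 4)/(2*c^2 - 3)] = 8*(8*c^2*(c + 2) - (3*c + 2)*(2*c^2 - 3))/(2*c^2 - 3)^3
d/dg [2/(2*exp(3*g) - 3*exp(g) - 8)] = (6 - 12*exp(2*g))*exp(g)/(-2*exp(3*g) + 3*exp(g) + 8)^2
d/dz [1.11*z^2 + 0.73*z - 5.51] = 2.22*z + 0.73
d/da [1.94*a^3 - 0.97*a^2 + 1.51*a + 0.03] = 5.82*a^2 - 1.94*a + 1.51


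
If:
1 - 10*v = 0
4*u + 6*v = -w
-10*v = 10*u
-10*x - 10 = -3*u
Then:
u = -1/10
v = 1/10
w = -1/5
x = -103/100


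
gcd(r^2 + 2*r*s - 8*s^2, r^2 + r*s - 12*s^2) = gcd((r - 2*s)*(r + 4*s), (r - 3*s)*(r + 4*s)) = r + 4*s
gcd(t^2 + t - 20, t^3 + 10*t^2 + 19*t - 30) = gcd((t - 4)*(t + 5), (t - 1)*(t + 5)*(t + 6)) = t + 5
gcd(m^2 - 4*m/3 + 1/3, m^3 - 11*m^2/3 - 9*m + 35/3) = m - 1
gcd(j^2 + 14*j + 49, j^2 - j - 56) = j + 7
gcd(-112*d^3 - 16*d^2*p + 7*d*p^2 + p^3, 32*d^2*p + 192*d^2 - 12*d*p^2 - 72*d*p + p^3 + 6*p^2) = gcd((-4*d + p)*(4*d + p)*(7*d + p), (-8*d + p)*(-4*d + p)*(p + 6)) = -4*d + p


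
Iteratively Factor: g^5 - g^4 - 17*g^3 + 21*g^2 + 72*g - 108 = (g + 3)*(g^4 - 4*g^3 - 5*g^2 + 36*g - 36) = (g + 3)^2*(g^3 - 7*g^2 + 16*g - 12) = (g - 2)*(g + 3)^2*(g^2 - 5*g + 6) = (g - 2)^2*(g + 3)^2*(g - 3)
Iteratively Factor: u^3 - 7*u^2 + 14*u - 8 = (u - 1)*(u^2 - 6*u + 8) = (u - 4)*(u - 1)*(u - 2)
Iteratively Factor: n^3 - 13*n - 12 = (n + 1)*(n^2 - n - 12) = (n + 1)*(n + 3)*(n - 4)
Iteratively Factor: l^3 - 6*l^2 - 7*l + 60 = (l + 3)*(l^2 - 9*l + 20) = (l - 4)*(l + 3)*(l - 5)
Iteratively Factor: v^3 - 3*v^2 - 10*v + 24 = (v - 2)*(v^2 - v - 12) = (v - 4)*(v - 2)*(v + 3)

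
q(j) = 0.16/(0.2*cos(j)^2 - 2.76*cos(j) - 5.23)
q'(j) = 0.16*(0.4*sin(j)*cos(j) - 2.76*sin(j))/(0.2*cos(j)^2 - 2.76*cos(j) - 5.23)^2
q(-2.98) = -0.07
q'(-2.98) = 0.02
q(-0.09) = -0.02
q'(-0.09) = 0.00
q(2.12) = -0.04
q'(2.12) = -0.03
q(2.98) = -0.07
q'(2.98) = -0.02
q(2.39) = -0.05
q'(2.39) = -0.03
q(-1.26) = -0.03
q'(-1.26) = 0.01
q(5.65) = -0.02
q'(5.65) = 0.00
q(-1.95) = -0.04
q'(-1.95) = 0.02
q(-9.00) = -0.06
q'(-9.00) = 0.03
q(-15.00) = -0.05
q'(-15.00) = 0.04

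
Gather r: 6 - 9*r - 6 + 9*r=0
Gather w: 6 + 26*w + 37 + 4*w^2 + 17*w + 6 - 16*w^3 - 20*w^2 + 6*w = -16*w^3 - 16*w^2 + 49*w + 49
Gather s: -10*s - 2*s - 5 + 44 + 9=48 - 12*s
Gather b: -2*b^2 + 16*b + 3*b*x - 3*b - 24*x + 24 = -2*b^2 + b*(3*x + 13) - 24*x + 24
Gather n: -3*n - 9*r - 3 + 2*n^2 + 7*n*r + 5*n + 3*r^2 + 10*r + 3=2*n^2 + n*(7*r + 2) + 3*r^2 + r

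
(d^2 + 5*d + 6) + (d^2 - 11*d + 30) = 2*d^2 - 6*d + 36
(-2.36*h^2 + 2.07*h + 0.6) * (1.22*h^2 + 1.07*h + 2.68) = -2.8792*h^4 + 0.000199999999999978*h^3 - 3.3779*h^2 + 6.1896*h + 1.608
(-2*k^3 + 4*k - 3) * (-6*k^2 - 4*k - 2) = 12*k^5 + 8*k^4 - 20*k^3 + 2*k^2 + 4*k + 6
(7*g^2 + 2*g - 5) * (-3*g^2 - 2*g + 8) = -21*g^4 - 20*g^3 + 67*g^2 + 26*g - 40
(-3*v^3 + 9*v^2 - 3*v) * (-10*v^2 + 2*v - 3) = 30*v^5 - 96*v^4 + 57*v^3 - 33*v^2 + 9*v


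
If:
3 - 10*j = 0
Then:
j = 3/10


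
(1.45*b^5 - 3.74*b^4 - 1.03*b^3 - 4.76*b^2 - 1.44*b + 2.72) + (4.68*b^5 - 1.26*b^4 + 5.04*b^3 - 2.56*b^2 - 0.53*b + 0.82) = 6.13*b^5 - 5.0*b^4 + 4.01*b^3 - 7.32*b^2 - 1.97*b + 3.54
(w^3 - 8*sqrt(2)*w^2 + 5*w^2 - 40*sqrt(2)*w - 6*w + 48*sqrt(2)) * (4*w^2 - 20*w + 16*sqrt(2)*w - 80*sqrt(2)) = 4*w^5 - 16*sqrt(2)*w^4 - 380*w^3 + 120*w^2 + 496*sqrt(2)*w^2 - 480*sqrt(2)*w + 7936*w - 7680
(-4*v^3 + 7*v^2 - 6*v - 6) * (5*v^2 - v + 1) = -20*v^5 + 39*v^4 - 41*v^3 - 17*v^2 - 6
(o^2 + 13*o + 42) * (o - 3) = o^3 + 10*o^2 + 3*o - 126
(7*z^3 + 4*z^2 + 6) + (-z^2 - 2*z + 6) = 7*z^3 + 3*z^2 - 2*z + 12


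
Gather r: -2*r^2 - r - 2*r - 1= -2*r^2 - 3*r - 1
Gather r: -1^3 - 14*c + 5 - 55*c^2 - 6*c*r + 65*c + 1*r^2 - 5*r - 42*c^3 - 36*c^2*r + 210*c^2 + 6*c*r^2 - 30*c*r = -42*c^3 + 155*c^2 + 51*c + r^2*(6*c + 1) + r*(-36*c^2 - 36*c - 5) + 4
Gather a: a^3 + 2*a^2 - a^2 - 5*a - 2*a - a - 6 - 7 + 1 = a^3 + a^2 - 8*a - 12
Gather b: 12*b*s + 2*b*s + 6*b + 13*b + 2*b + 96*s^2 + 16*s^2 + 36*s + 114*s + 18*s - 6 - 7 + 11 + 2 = b*(14*s + 21) + 112*s^2 + 168*s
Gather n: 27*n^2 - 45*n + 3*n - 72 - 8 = 27*n^2 - 42*n - 80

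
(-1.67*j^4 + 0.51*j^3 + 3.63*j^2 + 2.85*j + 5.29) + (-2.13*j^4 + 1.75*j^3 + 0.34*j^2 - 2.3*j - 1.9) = -3.8*j^4 + 2.26*j^3 + 3.97*j^2 + 0.55*j + 3.39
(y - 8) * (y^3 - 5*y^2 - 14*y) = y^4 - 13*y^3 + 26*y^2 + 112*y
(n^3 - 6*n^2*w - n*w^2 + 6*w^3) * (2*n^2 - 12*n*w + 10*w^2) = 2*n^5 - 24*n^4*w + 80*n^3*w^2 - 36*n^2*w^3 - 82*n*w^4 + 60*w^5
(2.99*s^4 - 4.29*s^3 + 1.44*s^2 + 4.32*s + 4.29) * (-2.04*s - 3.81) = -6.0996*s^5 - 2.6403*s^4 + 13.4073*s^3 - 14.2992*s^2 - 25.2108*s - 16.3449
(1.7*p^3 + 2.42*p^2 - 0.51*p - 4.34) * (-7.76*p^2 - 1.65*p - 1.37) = -13.192*p^5 - 21.5842*p^4 - 2.3644*p^3 + 31.2045*p^2 + 7.8597*p + 5.9458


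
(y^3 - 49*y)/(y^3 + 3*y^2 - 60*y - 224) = y*(y - 7)/(y^2 - 4*y - 32)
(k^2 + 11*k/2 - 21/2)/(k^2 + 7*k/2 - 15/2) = (k + 7)/(k + 5)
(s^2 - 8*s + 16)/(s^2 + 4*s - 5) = (s^2 - 8*s + 16)/(s^2 + 4*s - 5)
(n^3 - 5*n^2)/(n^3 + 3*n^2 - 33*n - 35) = n^2/(n^2 + 8*n + 7)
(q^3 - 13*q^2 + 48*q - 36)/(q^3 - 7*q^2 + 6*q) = (q - 6)/q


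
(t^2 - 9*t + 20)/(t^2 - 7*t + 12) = (t - 5)/(t - 3)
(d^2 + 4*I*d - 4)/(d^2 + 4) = (d + 2*I)/(d - 2*I)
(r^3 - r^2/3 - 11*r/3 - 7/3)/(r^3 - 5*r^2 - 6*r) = (3*r^2 - 4*r - 7)/(3*r*(r - 6))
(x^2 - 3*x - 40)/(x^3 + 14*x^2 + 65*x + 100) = (x - 8)/(x^2 + 9*x + 20)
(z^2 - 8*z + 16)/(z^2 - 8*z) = (z^2 - 8*z + 16)/(z*(z - 8))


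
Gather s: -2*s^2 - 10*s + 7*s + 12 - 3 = -2*s^2 - 3*s + 9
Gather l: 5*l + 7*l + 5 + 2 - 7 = 12*l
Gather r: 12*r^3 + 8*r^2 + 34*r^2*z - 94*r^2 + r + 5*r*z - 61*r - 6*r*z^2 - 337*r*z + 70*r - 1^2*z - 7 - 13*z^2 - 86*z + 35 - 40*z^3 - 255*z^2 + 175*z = 12*r^3 + r^2*(34*z - 86) + r*(-6*z^2 - 332*z + 10) - 40*z^3 - 268*z^2 + 88*z + 28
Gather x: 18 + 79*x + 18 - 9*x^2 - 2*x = -9*x^2 + 77*x + 36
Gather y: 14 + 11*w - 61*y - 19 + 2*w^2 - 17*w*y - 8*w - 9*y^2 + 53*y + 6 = 2*w^2 + 3*w - 9*y^2 + y*(-17*w - 8) + 1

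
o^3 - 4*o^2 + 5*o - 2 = (o - 2)*(o - 1)^2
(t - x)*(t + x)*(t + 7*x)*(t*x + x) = t^4*x + 7*t^3*x^2 + t^3*x - t^2*x^3 + 7*t^2*x^2 - 7*t*x^4 - t*x^3 - 7*x^4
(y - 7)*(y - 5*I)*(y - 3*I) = y^3 - 7*y^2 - 8*I*y^2 - 15*y + 56*I*y + 105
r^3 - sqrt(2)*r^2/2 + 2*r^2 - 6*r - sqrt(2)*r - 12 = (r + 2)*(r - 2*sqrt(2))*(r + 3*sqrt(2)/2)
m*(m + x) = m^2 + m*x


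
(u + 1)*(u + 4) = u^2 + 5*u + 4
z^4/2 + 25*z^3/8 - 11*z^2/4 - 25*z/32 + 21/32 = (z/2 + 1/4)*(z - 3/4)*(z - 1/2)*(z + 7)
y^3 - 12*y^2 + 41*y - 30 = (y - 6)*(y - 5)*(y - 1)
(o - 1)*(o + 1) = o^2 - 1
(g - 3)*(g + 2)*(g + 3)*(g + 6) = g^4 + 8*g^3 + 3*g^2 - 72*g - 108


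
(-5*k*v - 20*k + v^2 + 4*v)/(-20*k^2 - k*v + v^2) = (v + 4)/(4*k + v)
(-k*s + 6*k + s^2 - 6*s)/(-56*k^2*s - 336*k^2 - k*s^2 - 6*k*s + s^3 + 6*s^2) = (k*s - 6*k - s^2 + 6*s)/(56*k^2*s + 336*k^2 + k*s^2 + 6*k*s - s^3 - 6*s^2)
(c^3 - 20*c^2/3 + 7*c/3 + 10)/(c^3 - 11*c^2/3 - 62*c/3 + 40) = (c + 1)/(c + 4)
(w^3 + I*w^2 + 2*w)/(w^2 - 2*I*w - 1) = w*(w + 2*I)/(w - I)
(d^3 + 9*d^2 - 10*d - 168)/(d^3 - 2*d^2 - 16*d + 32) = (d^2 + 13*d + 42)/(d^2 + 2*d - 8)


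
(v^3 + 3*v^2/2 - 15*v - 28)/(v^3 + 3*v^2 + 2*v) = (v^2 - v/2 - 14)/(v*(v + 1))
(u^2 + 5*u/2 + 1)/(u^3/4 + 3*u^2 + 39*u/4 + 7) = 2*(2*u^2 + 5*u + 2)/(u^3 + 12*u^2 + 39*u + 28)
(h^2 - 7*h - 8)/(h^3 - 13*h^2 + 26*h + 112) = (h + 1)/(h^2 - 5*h - 14)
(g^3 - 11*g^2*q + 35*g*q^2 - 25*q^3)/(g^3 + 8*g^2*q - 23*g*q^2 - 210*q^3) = (g^2 - 6*g*q + 5*q^2)/(g^2 + 13*g*q + 42*q^2)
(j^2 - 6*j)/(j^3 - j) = (j - 6)/(j^2 - 1)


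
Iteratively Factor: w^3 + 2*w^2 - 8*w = (w - 2)*(w^2 + 4*w) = (w - 2)*(w + 4)*(w)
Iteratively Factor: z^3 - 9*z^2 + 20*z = (z - 4)*(z^2 - 5*z) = (z - 5)*(z - 4)*(z)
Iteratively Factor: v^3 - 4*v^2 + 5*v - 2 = (v - 1)*(v^2 - 3*v + 2) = (v - 2)*(v - 1)*(v - 1)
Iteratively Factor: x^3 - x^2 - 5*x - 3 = (x + 1)*(x^2 - 2*x - 3) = (x - 3)*(x + 1)*(x + 1)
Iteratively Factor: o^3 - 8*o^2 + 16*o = (o)*(o^2 - 8*o + 16) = o*(o - 4)*(o - 4)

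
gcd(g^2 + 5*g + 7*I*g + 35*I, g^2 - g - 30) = g + 5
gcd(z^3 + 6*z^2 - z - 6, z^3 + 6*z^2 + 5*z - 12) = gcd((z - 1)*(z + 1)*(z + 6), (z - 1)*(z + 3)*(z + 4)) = z - 1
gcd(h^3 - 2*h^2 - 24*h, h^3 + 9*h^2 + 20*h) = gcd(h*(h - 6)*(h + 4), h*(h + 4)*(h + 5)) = h^2 + 4*h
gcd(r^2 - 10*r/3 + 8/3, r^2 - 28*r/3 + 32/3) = r - 4/3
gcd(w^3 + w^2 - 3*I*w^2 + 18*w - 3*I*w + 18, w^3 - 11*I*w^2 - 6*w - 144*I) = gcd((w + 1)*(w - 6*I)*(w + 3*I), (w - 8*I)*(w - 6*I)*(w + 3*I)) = w^2 - 3*I*w + 18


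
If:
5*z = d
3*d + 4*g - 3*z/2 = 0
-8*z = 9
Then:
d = -45/8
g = 243/64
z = -9/8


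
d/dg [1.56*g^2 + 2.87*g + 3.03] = 3.12*g + 2.87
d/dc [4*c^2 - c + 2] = 8*c - 1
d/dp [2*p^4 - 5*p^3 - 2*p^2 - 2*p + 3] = 8*p^3 - 15*p^2 - 4*p - 2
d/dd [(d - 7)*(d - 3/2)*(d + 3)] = 3*d^2 - 11*d - 15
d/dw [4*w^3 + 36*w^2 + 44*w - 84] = 12*w^2 + 72*w + 44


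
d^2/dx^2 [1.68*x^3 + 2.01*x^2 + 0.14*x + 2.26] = 10.08*x + 4.02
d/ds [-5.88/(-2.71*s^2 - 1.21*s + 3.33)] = (-31.8696*s - 7.1148)/(2.71*s^2 + 1.21*s - 3.33)^2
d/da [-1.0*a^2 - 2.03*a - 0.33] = -2.0*a - 2.03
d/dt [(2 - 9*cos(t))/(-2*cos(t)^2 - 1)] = (-8*cos(t) + 9*cos(2*t))*sin(t)/(2*sin(t)^2 - 3)^2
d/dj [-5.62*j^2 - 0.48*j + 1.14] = -11.24*j - 0.48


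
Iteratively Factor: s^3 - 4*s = (s - 2)*(s^2 + 2*s) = s*(s - 2)*(s + 2)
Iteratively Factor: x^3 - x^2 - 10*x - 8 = (x + 2)*(x^2 - 3*x - 4) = (x + 1)*(x + 2)*(x - 4)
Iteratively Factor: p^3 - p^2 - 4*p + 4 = (p - 1)*(p^2 - 4) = (p - 1)*(p + 2)*(p - 2)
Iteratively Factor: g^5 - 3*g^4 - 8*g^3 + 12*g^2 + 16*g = (g)*(g^4 - 3*g^3 - 8*g^2 + 12*g + 16) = g*(g - 4)*(g^3 + g^2 - 4*g - 4) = g*(g - 4)*(g + 2)*(g^2 - g - 2) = g*(g - 4)*(g + 1)*(g + 2)*(g - 2)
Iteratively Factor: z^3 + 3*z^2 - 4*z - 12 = (z - 2)*(z^2 + 5*z + 6) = (z - 2)*(z + 3)*(z + 2)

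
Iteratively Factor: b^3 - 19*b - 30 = (b + 3)*(b^2 - 3*b - 10) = (b + 2)*(b + 3)*(b - 5)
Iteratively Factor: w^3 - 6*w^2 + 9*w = (w)*(w^2 - 6*w + 9) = w*(w - 3)*(w - 3)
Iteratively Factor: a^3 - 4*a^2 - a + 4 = (a - 4)*(a^2 - 1) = (a - 4)*(a + 1)*(a - 1)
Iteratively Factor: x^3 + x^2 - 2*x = (x + 2)*(x^2 - x) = (x - 1)*(x + 2)*(x)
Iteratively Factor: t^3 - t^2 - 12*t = (t + 3)*(t^2 - 4*t) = t*(t + 3)*(t - 4)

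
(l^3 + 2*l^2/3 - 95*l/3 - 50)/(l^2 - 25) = (l^2 - 13*l/3 - 10)/(l - 5)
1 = 1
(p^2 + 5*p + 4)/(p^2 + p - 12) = (p + 1)/(p - 3)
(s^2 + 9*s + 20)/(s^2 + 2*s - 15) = (s + 4)/(s - 3)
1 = 1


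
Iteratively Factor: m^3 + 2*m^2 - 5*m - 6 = (m + 3)*(m^2 - m - 2) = (m + 1)*(m + 3)*(m - 2)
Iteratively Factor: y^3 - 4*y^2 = (y)*(y^2 - 4*y) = y*(y - 4)*(y)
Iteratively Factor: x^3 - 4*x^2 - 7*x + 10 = (x - 1)*(x^2 - 3*x - 10) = (x - 1)*(x + 2)*(x - 5)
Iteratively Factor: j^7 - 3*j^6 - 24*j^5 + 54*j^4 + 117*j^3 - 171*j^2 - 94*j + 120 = (j + 4)*(j^6 - 7*j^5 + 4*j^4 + 38*j^3 - 35*j^2 - 31*j + 30) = (j + 1)*(j + 4)*(j^5 - 8*j^4 + 12*j^3 + 26*j^2 - 61*j + 30) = (j - 1)*(j + 1)*(j + 4)*(j^4 - 7*j^3 + 5*j^2 + 31*j - 30) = (j - 3)*(j - 1)*(j + 1)*(j + 4)*(j^3 - 4*j^2 - 7*j + 10) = (j - 5)*(j - 3)*(j - 1)*(j + 1)*(j + 4)*(j^2 + j - 2) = (j - 5)*(j - 3)*(j - 1)^2*(j + 1)*(j + 4)*(j + 2)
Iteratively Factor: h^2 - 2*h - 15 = (h - 5)*(h + 3)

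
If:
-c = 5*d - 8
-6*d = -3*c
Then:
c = 16/7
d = 8/7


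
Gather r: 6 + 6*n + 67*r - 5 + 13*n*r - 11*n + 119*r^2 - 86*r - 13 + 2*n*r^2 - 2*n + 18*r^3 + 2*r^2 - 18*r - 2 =-7*n + 18*r^3 + r^2*(2*n + 121) + r*(13*n - 37) - 14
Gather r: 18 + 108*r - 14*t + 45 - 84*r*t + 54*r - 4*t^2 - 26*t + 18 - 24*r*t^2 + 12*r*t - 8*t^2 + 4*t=r*(-24*t^2 - 72*t + 162) - 12*t^2 - 36*t + 81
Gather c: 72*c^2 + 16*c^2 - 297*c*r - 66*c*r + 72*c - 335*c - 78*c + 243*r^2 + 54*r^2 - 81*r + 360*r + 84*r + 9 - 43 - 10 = 88*c^2 + c*(-363*r - 341) + 297*r^2 + 363*r - 44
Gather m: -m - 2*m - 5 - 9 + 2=-3*m - 12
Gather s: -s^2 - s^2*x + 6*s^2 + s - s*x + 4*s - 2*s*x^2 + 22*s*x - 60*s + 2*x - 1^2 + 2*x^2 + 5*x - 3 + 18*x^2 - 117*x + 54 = s^2*(5 - x) + s*(-2*x^2 + 21*x - 55) + 20*x^2 - 110*x + 50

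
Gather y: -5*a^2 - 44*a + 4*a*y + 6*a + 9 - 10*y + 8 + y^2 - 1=-5*a^2 - 38*a + y^2 + y*(4*a - 10) + 16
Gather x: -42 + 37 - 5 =-10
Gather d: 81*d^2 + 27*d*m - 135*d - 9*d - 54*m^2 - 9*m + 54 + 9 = 81*d^2 + d*(27*m - 144) - 54*m^2 - 9*m + 63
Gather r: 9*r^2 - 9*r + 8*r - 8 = 9*r^2 - r - 8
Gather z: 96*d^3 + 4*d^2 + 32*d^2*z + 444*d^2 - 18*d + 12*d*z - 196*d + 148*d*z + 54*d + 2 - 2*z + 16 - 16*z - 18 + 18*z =96*d^3 + 448*d^2 - 160*d + z*(32*d^2 + 160*d)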